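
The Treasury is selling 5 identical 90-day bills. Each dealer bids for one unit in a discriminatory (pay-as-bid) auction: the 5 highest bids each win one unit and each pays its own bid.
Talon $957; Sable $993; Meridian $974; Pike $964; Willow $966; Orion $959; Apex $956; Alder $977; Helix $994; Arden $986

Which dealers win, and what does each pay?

Helix $994, Sable $993, Arden $986, Alder $977, Meridian $974

Ordering the bids: 994 (Helix), 993 (Sable), 986 (Arden), 977 (Alder), 974 (Meridian), 966 (Willow), 964 (Pike), …
Top 5: Helix, Sable, Arden, Alder, Meridian.
Each winner pays its own bid: Helix $994, Sable $993, Arden $986, Alder $977, Meridian $974.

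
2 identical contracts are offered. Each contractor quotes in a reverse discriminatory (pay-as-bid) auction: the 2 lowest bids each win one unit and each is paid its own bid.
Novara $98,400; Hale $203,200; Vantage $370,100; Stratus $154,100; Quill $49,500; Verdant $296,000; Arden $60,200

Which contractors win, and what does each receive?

Quill $49,500, Arden $60,200

Ordering the bids: 49,500 (Quill), 60,200 (Arden), 98,400 (Novara), 154,100 (Stratus), …
Lowest 2: Quill, Arden.
Each winner is paid its own bid: Quill $49,500, Arden $60,200.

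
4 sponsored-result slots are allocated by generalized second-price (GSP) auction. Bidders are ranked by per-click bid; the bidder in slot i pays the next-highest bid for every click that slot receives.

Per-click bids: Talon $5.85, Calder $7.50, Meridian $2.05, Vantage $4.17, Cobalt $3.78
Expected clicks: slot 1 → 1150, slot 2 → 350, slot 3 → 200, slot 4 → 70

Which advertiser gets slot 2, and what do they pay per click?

Sorting advertisers: $7.50 (Calder) > $5.85 (Talon) > $4.17 (Vantage) > $3.78 (Cobalt) > $2.05 (Meridian)
Slot 2 goes to the second-ranked bidder, Talon, who pays the next bid down: $4.17/click.

Talon; $4.17 per click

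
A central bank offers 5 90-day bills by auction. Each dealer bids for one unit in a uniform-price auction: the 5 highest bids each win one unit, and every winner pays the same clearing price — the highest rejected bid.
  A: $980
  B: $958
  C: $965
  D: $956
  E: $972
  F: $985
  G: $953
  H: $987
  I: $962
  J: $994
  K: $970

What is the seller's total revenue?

Bids ranked high→low: 994 (J), 987 (H), 985 (F), 980 (A), 972 (E), 970 (K), 965 (C), …
Top 5: J, H, F, A, E.
Highest unsuccessful bid: $970 → clearing price.
Total revenue = 5 × $970 = $4,850.

Total revenue: $4,850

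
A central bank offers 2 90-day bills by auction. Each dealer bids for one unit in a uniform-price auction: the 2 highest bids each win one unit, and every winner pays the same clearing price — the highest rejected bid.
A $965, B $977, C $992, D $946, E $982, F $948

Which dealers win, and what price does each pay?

Bids ranked high→low: 992 (C), 982 (E), 977 (B), 965 (A), …
Winners (2 units): C, E.
First losing bid is B's $977, which sets the uniform price.

C, E; each pays $977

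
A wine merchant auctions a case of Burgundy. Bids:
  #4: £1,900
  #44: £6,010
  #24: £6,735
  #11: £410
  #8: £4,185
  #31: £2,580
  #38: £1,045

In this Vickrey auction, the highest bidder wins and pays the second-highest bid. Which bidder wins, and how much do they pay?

Bids in order: 6,735 (#24) > 6,010 (#44) > 4,185 (#8) > 2,580 (#31) > 1,900 (#4) > 1,045 (#38) > …
Second-price: #24 pays #44's bid of £6,010.

#24 pays £6,010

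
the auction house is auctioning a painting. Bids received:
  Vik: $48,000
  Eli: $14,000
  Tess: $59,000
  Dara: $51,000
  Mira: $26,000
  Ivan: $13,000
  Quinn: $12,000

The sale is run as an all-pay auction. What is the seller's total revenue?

Bids ranked: 59,000 (Tess) > 51,000 (Dara) > 48,000 (Vik) > 26,000 (Mira) > 14,000 (Eli) > 13,000 (Ivan) > …
Every bidder forfeits their bid regardless of winning.
Revenue = 48,000 + 14,000 + 59,000 + 51,000 + 26,000 + 13,000 + 12,000 = $223,000.

Total revenue: $223,000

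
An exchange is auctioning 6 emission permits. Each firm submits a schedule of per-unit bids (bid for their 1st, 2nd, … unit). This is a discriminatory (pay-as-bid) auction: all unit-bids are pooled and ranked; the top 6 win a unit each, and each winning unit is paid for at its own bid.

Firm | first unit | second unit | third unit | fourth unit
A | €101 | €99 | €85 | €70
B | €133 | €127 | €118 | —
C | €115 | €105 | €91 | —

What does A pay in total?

A pays €101

Merging the schedules and taking the best 6: 133 (B-1), 127 (B-2), 118 (B-3), 115 (C-1), 105 (C-2), 101 (A-1)
Next rejected bid: €99 (not a price — pay-as-bid).
A's winning unit-bids: 101 = €101.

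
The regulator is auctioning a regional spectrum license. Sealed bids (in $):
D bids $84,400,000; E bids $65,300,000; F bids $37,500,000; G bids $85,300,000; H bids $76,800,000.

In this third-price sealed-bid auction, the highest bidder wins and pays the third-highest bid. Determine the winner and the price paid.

G pays $76,800,000

Bids in order: 85,300,000 (G) > 84,400,000 (D) > 76,800,000 (H) > 65,300,000 (E) > 37,500,000 (F)
G is highest; pays the third-highest bid, $76,800,000.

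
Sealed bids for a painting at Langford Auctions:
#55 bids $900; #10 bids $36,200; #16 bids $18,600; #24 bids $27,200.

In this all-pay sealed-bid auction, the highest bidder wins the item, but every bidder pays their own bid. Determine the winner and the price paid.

Sorting bids: 36,200 (#10) > 27,200 (#24) > 18,600 (#16) > 900 (#55)
#10 wins with the top bid; all bids are sunk regardless.

#10 pays $36,200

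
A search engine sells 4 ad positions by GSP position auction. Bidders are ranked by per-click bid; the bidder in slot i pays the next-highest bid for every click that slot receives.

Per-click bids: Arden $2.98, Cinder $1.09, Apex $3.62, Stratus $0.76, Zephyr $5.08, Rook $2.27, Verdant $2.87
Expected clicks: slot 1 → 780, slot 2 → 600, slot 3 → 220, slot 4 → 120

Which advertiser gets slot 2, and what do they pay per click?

Ranked by bid: $5.08 (Zephyr) > $3.62 (Apex) > $2.98 (Arden) > $2.87 (Verdant) > $2.27 (Rook) > …
Slot 2 goes to the second-ranked bidder, Apex, who pays the next bid down: $2.98/click.

Apex; $2.98 per click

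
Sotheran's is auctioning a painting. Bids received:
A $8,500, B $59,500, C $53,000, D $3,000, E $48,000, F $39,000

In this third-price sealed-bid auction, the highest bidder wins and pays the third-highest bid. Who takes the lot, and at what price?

B pays $48,000

Bids in order: 59,500 (B) > 53,000 (C) > 48,000 (E) > 39,000 (F) > 8,500 (A) > 3,000 (D)
B wins; payment is bid #3 in the ranking = $48,000.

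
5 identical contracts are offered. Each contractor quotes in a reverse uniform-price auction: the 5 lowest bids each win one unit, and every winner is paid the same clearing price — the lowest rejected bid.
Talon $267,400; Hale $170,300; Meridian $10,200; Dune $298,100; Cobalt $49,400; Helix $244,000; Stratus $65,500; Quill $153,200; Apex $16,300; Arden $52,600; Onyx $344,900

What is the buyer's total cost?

Total cost: $766,000

Bids ranked low→high: 10,200 (Meridian), 16,300 (Apex), 49,400 (Cobalt), 52,600 (Arden), 65,500 (Stratus), 153,200 (Quill), 170,300 (Hale), …
The 5 lowest are Meridian, Apex, Cobalt, Arden, Stratus.
Clearing price = lowest rejected bid = $153,200.
Total cost = 5 × $153,200 = $766,000.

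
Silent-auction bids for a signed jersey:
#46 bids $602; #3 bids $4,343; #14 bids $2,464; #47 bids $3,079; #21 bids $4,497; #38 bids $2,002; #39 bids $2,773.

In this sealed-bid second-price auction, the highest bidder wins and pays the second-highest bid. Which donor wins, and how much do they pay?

Sealed-bid second-price auction: the highest bidder wins and pays the second-highest bid.
Bids in order: 4,497 (#21) > 4,343 (#3) > 3,079 (#47) > 2,773 (#39) > 2,464 (#14) > 2,002 (#38) > …
#21 is highest; pays the second-highest bid, $4,343.

#21 pays $4,343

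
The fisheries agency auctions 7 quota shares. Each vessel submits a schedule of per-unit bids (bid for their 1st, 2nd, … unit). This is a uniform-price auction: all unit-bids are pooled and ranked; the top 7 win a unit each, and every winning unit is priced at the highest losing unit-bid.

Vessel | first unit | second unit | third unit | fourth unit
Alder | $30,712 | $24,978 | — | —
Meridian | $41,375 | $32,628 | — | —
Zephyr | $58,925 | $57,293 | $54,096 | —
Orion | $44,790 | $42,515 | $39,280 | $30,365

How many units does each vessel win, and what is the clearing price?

Meridian 1, Orion 3, Zephyr 3; clearing price $32,628

Pooled unit-bids ranked (top 7): 58,925 (Zephyr-1), 57,293 (Zephyr-2), 54,096 (Zephyr-3), 44,790 (Orion-1), 42,515 (Orion-2), 41,375 (Meridian-1), 39,280 (Orion-3)
The (k+1)-th unit-bid is $32,628.
Allocation: Meridian 1, Orion 3, Zephyr 3.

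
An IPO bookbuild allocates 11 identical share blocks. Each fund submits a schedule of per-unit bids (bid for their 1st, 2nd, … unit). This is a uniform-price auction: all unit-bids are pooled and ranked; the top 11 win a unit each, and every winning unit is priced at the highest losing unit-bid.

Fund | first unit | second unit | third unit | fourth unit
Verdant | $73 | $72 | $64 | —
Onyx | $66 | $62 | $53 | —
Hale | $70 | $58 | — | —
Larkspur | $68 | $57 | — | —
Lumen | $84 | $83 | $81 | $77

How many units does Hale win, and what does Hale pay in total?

Pooled unit-bids ranked (top 11): 84 (Lumen-1), 83 (Lumen-2), 81 (Lumen-3), 77 (Lumen-4), 73 (Verdant-1), 72 (Verdant-2), 70 (Hale-1), 68 (Larkspur-1), 66 (Onyx-1), 64 (Verdant-3), 62 (Onyx-2)
The (k+1)-th unit-bid is $58.
Hale wins 1 unit(s) at $58 each.

Hale: 1 unit, pays $58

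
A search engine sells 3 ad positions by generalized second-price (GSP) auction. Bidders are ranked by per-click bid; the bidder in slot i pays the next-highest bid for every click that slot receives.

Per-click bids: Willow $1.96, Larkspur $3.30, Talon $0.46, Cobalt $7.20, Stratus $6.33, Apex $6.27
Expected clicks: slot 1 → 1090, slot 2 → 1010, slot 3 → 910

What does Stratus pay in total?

Stratus pays $6332.70

Per-click bids in order: $7.20 (Cobalt) > $6.33 (Stratus) > $6.27 (Apex) > $3.30 (Larkspur) > …
Stratus holds slot 2 → pays next bid $6.27 × 1010 clicks = $6332.70.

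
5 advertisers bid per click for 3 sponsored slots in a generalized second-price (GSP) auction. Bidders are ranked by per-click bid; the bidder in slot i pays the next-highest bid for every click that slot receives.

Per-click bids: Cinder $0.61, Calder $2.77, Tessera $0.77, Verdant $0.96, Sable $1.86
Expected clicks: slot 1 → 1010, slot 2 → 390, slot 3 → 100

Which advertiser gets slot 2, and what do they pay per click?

Sable; $0.96 per click

Ranked by bid: $2.77 (Calder) > $1.86 (Sable) > $0.96 (Verdant) > $0.77 (Tessera) > …
Slot 2 goes to the second-ranked bidder, Sable, who pays the next bid down: $0.96/click.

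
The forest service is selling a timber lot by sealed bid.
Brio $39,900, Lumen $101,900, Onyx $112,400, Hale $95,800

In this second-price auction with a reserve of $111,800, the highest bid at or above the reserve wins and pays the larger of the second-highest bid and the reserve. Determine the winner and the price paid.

Onyx pays $111,800

Sorting bids: 112,400 (Onyx) > 101,900 (Lumen) > 95,800 (Hale) > 39,900 (Brio)
Onyx has the top bid at or above the reserve ($112,400).
max(second-highest $101,900, reserve $111,800) = $111,800.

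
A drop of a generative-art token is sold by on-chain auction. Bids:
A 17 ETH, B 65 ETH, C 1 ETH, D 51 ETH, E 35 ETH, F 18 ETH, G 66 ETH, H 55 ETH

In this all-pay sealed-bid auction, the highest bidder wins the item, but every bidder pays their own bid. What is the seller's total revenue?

Total revenue: 308 ETH

Sorting bids: 66 (G) > 65 (B) > 55 (H) > 51 (D) > 35 (E) > 18 (F) > …
G wins with the top bid; all bids are sunk regardless.
Every bidder forfeits their bid regardless of winning.
Revenue = 17 + 65 + 1 + 51 + 35 + 18 + 66 + 55 = 308 ETH.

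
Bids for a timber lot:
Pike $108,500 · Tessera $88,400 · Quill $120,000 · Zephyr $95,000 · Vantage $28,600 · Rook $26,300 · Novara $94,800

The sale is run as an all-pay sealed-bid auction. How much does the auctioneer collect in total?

Total revenue: $561,600

Sorting bids: 120,000 (Quill) > 108,500 (Pike) > 95,000 (Zephyr) > 94,800 (Novara) > 88,400 (Tessera) > 28,600 (Vantage) > …
Quill wins with the top bid; all bids are sunk regardless.
Every bidder forfeits their bid regardless of winning.
Revenue = 108,500 + 88,400 + 120,000 + 95,000 + 28,600 + 26,300 + 94,800 = $561,600.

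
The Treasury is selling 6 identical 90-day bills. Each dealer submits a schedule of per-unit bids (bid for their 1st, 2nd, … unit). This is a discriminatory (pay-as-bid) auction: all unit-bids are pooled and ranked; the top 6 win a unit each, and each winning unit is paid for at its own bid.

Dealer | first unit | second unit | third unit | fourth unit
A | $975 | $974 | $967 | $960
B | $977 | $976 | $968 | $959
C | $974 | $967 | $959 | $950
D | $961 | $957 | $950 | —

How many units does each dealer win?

A 2, B 3, C 1

All unit-bids, highest first — top 6: 977 (B-1), 976 (B-2), 975 (A-1), 974 (A-2), 974 (C-1), 968 (B-3)
Next rejected bid: $967 (not a price — pay-as-bid).
Allocation: A 2, B 3, C 1.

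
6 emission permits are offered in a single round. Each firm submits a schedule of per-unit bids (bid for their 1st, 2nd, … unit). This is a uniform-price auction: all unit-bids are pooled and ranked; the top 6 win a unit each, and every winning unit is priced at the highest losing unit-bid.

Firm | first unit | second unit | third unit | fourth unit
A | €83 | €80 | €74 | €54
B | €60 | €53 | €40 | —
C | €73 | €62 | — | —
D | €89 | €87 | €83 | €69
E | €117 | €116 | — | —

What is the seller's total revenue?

Total revenue: €480

Merging the schedules and taking the best 6: 117 (E-1), 116 (E-2), 89 (D-1), 87 (D-2), 83 (A-1), 83 (D-3)
The (k+1)-th unit-bid is €80.
Allocation: A 1, D 3, E 2. Every unit priced at €80.
Revenue = 6 × 80 = €480.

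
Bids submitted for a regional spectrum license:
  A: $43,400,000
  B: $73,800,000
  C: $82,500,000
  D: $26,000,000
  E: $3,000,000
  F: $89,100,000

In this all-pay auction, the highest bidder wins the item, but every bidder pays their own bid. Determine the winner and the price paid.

Sorting bids: 89,100,000 (F) > 82,500,000 (C) > 73,800,000 (B) > 43,400,000 (A) > 26,000,000 (D) > 3,000,000 (E)
F wins with the top bid; all bids are sunk regardless.

F pays $89,100,000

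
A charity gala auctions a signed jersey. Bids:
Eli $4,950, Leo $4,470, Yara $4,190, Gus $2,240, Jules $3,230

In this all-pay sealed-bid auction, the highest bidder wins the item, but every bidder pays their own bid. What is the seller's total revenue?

Bids in order: 4,950 (Eli) > 4,470 (Leo) > 4,190 (Yara) > 3,230 (Jules) > 2,240 (Gus)
Eli wins with the top bid; all bids are sunk regardless.
Every bidder forfeits their bid regardless of winning.
Revenue = 4,950 + 4,470 + 4,190 + 2,240 + 3,230 = $19,080.

Total revenue: $19,080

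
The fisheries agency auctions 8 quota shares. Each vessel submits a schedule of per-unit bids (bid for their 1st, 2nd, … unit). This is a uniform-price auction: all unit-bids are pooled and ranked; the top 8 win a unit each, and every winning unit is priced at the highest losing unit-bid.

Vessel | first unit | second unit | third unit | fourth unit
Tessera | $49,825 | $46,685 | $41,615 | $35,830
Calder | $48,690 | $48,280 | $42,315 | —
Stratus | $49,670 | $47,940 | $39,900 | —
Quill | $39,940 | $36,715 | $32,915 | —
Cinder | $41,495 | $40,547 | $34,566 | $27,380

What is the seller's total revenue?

Merging the schedules and taking the best 8: 49,825 (Tessera-1), 49,670 (Stratus-1), 48,690 (Calder-1), 48,280 (Calder-2), 47,940 (Stratus-2), 46,685 (Tessera-2), 42,315 (Calder-3), 41,615 (Tessera-3)
The (k+1)-th unit-bid is $41,495.
Allocation: Calder 3, Stratus 2, Tessera 3. Every unit priced at $41,495.
Revenue = 8 × 41,495 = $331,960.

Total revenue: $331,960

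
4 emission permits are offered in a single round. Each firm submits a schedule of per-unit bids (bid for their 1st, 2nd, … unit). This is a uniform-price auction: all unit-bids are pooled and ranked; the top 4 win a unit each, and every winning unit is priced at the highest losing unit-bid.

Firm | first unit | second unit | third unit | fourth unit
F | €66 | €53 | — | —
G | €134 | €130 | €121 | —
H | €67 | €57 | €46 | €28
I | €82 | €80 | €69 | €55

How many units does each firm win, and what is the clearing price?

G 3, I 1; clearing price €80

All unit-bids, highest first — top 4: 134 (G-1), 130 (G-2), 121 (G-3), 82 (I-1)
Highest rejected unit-bid = €80.
Allocation: G 3, I 1.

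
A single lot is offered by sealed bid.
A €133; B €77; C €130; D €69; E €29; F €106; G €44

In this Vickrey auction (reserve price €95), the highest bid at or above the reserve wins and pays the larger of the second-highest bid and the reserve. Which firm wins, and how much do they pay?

A pays €130

Bids ranked: 133 (A) > 130 (C) > 106 (F) > 77 (B) > 69 (D) > 44 (G) > …
A has the top bid at or above the reserve (€133).
Second-highest bid €130 exceeds the reserve €95 → payment €130.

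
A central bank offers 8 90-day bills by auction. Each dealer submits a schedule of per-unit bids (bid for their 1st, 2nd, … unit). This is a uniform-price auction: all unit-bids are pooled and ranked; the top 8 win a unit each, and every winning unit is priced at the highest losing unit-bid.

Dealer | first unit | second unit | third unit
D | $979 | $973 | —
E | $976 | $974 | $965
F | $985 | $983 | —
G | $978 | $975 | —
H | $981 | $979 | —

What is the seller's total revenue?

Total revenue: $7,792

Pooled unit-bids ranked (top 8): 985 (F-1), 983 (F-2), 981 (H-1), 979 (D-1), 979 (H-2), 978 (G-1), 976 (E-1), 975 (G-2)
Highest rejected unit-bid = $974.
Allocation: D 1, E 1, F 2, G 2, H 2. Every unit priced at $974.
Revenue = 8 × 974 = $7,792.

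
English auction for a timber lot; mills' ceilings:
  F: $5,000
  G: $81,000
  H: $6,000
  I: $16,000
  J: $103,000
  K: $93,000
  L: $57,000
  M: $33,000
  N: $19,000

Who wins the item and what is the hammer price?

Limits ranked: 103,000 (J) > 93,000 (K) > 81,000 (G) > 57,000 (L) > 33,000 (M) > 19,000 (N) > …
Bidding ends when K exits at $93,000; J takes it.

J wins at $93,000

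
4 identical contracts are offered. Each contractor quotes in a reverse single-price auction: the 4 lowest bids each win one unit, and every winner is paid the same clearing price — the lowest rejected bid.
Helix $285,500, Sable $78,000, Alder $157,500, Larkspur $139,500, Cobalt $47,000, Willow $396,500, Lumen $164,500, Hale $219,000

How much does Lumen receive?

Lumen is paid $0

Sorting: 47,000 (Cobalt), 78,000 (Sable), 139,500 (Larkspur), 157,500 (Alder), 164,500 (Lumen), 219,000 (Hale), …
Lowest 4: Cobalt, Sable, Larkspur, Alder.
Clearing price = lowest rejected bid = $164,500.
Lumen does not win → is paid $0.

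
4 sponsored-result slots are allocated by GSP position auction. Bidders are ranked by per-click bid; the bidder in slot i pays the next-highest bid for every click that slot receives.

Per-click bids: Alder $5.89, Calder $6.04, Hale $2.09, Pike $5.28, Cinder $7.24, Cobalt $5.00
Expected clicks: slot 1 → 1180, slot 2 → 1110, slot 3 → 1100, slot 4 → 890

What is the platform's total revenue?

Sorting advertisers: $7.24 (Cinder) > $6.04 (Calder) > $5.89 (Alder) > $5.28 (Pike) > $5.00 (Cobalt) > …
Slot 1: Cinder pays $6.04 × 1180 = $7127.20
Slot 2: Calder pays $5.89 × 1110 = $6537.90
Slot 3: Alder pays $5.28 × 1100 = $5808.00
Slot 4: Pike pays $5.00 × 890 = $4450.00
Total = $23923.10

Total revenue: $23923.10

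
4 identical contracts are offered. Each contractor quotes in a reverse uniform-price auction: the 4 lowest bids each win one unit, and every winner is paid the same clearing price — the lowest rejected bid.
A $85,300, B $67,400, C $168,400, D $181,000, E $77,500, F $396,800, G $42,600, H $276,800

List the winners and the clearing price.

Ordering the bids: 42,600 (G), 67,400 (B), 77,500 (E), 85,300 (A), 168,400 (C), 181,000 (D), …
Winners (4 units): G, B, E, A.
Clearing price = lowest rejected bid = $168,400.

G, B, E, A; each is paid $168,400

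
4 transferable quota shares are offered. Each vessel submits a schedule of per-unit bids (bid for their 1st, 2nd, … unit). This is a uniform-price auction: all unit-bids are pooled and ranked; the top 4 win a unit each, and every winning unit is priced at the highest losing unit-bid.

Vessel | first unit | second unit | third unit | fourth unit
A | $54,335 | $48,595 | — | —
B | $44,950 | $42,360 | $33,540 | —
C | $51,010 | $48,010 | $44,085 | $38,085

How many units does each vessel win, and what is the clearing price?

A 2, C 2; clearing price $44,950

All unit-bids, highest first — top 4: 54,335 (A-1), 51,010 (C-1), 48,595 (A-2), 48,010 (C-2)
Highest rejected unit-bid = $44,950.
Allocation: A 2, C 2.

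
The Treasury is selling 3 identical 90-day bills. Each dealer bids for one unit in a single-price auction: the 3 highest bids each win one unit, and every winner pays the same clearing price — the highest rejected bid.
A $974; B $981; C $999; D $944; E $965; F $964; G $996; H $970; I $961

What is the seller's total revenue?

Ordering the bids: 999 (C), 996 (G), 981 (B), 974 (A), 970 (H), …
Top 3: C, G, B.
Highest unsuccessful bid: $974 → clearing price.
Total revenue = 3 × $974 = $2,922.

Total revenue: $2,922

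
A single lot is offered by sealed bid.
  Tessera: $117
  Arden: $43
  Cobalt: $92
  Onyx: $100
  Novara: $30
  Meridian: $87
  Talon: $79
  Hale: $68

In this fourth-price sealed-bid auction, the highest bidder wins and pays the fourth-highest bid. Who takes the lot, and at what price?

Fourth-price sealed-bid auction: the highest bidder wins and pays the fourth-highest bid.
Bids in order: 117 (Tessera) > 100 (Onyx) > 92 (Cobalt) > 87 (Meridian) > 79 (Talon) > 68 (Hale) > …
Tessera is highest; pays the fourth-highest bid, $87.

Tessera pays $87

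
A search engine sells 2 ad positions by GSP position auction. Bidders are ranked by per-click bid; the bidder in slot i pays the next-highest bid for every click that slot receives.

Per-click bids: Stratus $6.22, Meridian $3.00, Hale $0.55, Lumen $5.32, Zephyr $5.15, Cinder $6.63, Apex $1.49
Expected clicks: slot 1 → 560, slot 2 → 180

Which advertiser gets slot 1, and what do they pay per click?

Sorting advertisers: $6.63 (Cinder) > $6.22 (Stratus) > $5.32 (Lumen) > …
Slot 1 goes to the first-ranked bidder, Cinder, who pays the next bid down: $6.22/click.

Cinder; $6.22 per click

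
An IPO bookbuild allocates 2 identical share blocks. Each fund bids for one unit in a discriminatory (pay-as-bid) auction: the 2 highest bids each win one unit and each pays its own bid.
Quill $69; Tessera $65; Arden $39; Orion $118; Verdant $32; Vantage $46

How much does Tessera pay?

Tessera pays $0

Sorting: 118 (Orion), 69 (Quill), 65 (Tessera), 46 (Vantage), …
Winners (2 units): Orion, Quill.
Tessera does not win → $0.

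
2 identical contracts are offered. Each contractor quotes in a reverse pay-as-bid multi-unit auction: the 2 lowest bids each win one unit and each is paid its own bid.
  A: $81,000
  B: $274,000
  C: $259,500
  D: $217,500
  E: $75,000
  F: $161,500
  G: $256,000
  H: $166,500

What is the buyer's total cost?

Sorting: 75,000 (E), 81,000 (A), 161,500 (F), 166,500 (H), …
Winners (2 units): E, A.
Total cost = 75,000 + 81,000 = $156,000.

Total cost: $156,000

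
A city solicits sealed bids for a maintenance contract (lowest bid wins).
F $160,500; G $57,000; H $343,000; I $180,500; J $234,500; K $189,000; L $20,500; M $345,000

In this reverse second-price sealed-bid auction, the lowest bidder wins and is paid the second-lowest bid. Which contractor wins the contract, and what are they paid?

L is paid $57,000

Bids in order: 20,500 (L) < 57,000 (G) < 160,500 (F) < 180,500 (I) < 189,000 (K) < 234,500 (J) < …
L is lowest; is paid the second-lowest bid, $57,000.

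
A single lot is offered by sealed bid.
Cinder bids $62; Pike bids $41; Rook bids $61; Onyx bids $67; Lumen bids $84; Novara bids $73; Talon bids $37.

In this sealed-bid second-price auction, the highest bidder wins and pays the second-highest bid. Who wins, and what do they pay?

Sorting bids: 84 (Lumen) > 73 (Novara) > 67 (Onyx) > 62 (Cinder) > 61 (Rook) > 41 (Pike) > …
Lumen is highest; pays the second-highest bid, $73.

Lumen pays $73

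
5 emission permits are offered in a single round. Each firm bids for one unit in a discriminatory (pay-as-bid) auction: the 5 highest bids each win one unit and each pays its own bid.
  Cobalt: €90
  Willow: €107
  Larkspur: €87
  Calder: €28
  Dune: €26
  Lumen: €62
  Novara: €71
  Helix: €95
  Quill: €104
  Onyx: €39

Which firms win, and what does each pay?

Bids ranked high→low: 107 (Willow), 104 (Quill), 95 (Helix), 90 (Cobalt), 87 (Larkspur), 71 (Novara), 62 (Lumen), …
Top 5: Willow, Quill, Helix, Cobalt, Larkspur.
Each winner pays its own bid: Willow €107, Quill €104, Helix €95, Cobalt €90, Larkspur €87.

Willow €107, Quill €104, Helix €95, Cobalt €90, Larkspur €87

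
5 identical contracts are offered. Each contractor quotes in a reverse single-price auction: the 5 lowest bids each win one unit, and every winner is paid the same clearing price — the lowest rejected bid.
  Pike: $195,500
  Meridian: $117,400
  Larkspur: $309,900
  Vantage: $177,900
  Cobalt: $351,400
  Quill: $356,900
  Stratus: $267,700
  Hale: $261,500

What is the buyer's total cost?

Total cost: $1,549,500

Sorting: 117,400 (Meridian), 177,900 (Vantage), 195,500 (Pike), 261,500 (Hale), 267,700 (Stratus), 309,900 (Larkspur), 351,400 (Cobalt), …
Winners (5 units): Meridian, Vantage, Pike, Hale, Stratus.
Lowest unsuccessful bid: $309,900 → clearing price.
Total cost = 5 × $309,900 = $1,549,500.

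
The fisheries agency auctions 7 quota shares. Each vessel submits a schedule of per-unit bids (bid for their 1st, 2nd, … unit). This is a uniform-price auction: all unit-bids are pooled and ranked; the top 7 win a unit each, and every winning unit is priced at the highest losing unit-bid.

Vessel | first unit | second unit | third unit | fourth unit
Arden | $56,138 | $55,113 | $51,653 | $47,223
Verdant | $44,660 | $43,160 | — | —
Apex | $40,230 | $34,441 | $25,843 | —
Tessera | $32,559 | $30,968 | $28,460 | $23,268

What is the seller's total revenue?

Merging the schedules and taking the best 7: 56,138 (Arden-1), 55,113 (Arden-2), 51,653 (Arden-3), 47,223 (Arden-4), 44,660 (Verdant-1), 43,160 (Verdant-2), 40,230 (Apex-1)
First bid not allocated: $34,441.
Allocation: Apex 1, Arden 4, Verdant 2. Every unit priced at $34,441.
Revenue = 7 × 34,441 = $241,087.

Total revenue: $241,087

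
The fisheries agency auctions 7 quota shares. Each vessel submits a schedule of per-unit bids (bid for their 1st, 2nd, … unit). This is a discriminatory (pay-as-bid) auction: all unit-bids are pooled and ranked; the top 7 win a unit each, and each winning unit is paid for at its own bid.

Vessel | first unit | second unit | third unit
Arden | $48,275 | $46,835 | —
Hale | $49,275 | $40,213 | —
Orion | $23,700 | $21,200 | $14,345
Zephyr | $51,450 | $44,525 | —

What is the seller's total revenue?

Pooled unit-bids ranked (top 7): 51,450 (Zephyr-1), 49,275 (Hale-1), 48,275 (Arden-1), 46,835 (Arden-2), 44,525 (Zephyr-2), 40,213 (Hale-2), 23,700 (Orion-1)
Next rejected bid: $21,200 (not a price — pay-as-bid).
Each winning unit pays its own bid.
Revenue = 51,450 + 49,275 + 48,275 + 46,835 + 44,525 + 40,213 + 23,700 = $304,273.

Total revenue: $304,273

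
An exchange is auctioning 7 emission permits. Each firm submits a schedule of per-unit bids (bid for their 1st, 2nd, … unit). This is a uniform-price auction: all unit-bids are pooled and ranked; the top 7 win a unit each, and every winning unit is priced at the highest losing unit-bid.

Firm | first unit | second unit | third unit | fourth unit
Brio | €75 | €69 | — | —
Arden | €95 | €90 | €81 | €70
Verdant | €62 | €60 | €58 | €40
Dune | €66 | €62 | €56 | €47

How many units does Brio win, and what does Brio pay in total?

Brio: 2 units, pays €124

Pooled unit-bids ranked (top 7): 95 (Arden-1), 90 (Arden-2), 81 (Arden-3), 75 (Brio-1), 70 (Arden-4), 69 (Brio-2), 66 (Dune-1)
Highest rejected unit-bid = €62.
Brio wins 2 unit(s) at €62 each.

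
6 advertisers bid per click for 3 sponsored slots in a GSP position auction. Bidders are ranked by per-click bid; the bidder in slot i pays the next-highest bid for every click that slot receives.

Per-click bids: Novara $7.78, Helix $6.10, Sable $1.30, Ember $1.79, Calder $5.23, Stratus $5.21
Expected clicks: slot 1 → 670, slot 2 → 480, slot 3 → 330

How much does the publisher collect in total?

Sorting advertisers: $7.78 (Novara) > $6.10 (Helix) > $5.23 (Calder) > $5.21 (Stratus) > …
Slot 1: Novara pays $6.10 × 670 = $4087.00
Slot 2: Helix pays $5.23 × 480 = $2510.40
Slot 3: Calder pays $5.21 × 330 = $1719.30
Total = $8316.70

Total revenue: $8316.70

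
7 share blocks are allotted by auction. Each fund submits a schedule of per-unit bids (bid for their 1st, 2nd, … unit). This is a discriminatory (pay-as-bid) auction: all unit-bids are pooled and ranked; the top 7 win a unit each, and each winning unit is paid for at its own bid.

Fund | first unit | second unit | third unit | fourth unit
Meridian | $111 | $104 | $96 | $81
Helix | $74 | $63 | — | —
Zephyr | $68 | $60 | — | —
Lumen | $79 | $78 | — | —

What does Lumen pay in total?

Merging the schedules and taking the best 7: 111 (Meridian-1), 104 (Meridian-2), 96 (Meridian-3), 81 (Meridian-4), 79 (Lumen-1), 78 (Lumen-2), 74 (Helix-1)
Next rejected bid: $68 (not a price — pay-as-bid).
Lumen's winning unit-bids: 79 + 78 = $157.

Lumen pays $157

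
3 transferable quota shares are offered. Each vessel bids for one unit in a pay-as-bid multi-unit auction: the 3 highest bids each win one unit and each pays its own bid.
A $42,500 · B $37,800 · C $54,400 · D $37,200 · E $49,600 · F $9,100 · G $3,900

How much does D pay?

Sorting: 54,400 (C), 49,600 (E), 42,500 (A), 37,800 (B), 37,200 (D), …
Winners (3 units): C, E, A.
D does not win → $0.

D pays $0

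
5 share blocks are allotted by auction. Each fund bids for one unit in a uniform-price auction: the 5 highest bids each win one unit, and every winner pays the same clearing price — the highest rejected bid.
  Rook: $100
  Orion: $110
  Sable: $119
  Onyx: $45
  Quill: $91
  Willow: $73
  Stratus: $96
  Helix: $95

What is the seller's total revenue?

Total revenue: $455

Sorting: 119 (Sable), 110 (Orion), 100 (Rook), 96 (Stratus), 95 (Helix), 91 (Quill), 73 (Willow), …
The 5 highest are Sable, Orion, Rook, Stratus, Helix.
Highest unsuccessful bid: $91 → clearing price.
Total revenue = 5 × $91 = $455.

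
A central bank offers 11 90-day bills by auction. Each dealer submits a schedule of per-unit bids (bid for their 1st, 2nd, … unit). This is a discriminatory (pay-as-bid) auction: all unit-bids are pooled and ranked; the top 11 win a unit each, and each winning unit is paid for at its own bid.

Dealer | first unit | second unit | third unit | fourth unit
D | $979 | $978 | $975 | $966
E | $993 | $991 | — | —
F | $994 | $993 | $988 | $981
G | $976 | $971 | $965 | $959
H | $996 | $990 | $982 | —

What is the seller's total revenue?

All unit-bids, highest first — top 11: 996 (H-1), 994 (F-1), 993 (E-1), 993 (F-2), 991 (E-2), 990 (H-2), 988 (F-3), 982 (H-3), 981 (F-4), 979 (D-1), 978 (D-2)
Next rejected bid: $976 (not a price — pay-as-bid).
Each winning unit pays its own bid.
Revenue = 996 + 994 + 993 + 993 + 991 + 990 + 988 + 982 + 981 + 979 + 978 = $10,865.

Total revenue: $10,865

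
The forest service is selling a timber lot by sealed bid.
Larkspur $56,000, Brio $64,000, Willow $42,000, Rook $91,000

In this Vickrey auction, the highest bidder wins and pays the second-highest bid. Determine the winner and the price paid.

Bids ranked: 91,000 (Rook) > 64,000 (Brio) > 56,000 (Larkspur) > 42,000 (Willow)
Rook wins with the highest bid; price is set by the runner-up at $64,000.

Rook pays $64,000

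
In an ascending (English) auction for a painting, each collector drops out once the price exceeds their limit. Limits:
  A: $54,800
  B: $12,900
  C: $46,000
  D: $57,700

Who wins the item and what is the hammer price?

D wins at $54,800

Sorting limits: 57,700 (D) > 54,800 (A) > 46,000 (C) > 12,900 (B)
A is the last rival to drop out, at $54,800; D remains and wins at that price.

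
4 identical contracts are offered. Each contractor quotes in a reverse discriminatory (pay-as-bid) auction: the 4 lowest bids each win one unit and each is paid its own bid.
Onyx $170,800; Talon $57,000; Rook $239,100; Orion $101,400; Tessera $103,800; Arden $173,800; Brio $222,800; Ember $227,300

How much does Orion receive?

Sorting: 57,000 (Talon), 101,400 (Orion), 103,800 (Tessera), 170,800 (Onyx), 173,800 (Arden), 222,800 (Brio), …
Lowest 4: Talon, Orion, Tessera, Onyx.
Orion wins → own bid $101,400.

Orion is paid $101,400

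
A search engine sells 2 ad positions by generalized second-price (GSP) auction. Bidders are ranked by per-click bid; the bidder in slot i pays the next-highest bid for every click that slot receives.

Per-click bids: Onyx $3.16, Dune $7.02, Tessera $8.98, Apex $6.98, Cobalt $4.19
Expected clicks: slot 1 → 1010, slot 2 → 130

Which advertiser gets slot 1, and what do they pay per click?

Tessera; $7.02 per click

Per-click bids in order: $8.98 (Tessera) > $7.02 (Dune) > $6.98 (Apex) > …
Slot 1 goes to the first-ranked bidder, Tessera, who pays the next bid down: $7.02/click.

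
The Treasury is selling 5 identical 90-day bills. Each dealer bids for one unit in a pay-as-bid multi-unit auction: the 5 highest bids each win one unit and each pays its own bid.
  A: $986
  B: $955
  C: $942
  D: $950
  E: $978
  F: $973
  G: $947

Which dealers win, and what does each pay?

A $986, E $978, F $973, B $955, D $950

Sorting: 986 (A), 978 (E), 973 (F), 955 (B), 950 (D), 947 (G), 942 (C)
Winners (5 units): A, E, F, B, D.
Each winner pays its own bid: A $986, E $978, F $973, B $955, D $950.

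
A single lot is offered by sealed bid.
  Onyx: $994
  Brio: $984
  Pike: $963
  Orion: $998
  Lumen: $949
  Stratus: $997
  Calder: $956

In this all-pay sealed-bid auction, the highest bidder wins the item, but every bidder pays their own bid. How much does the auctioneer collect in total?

Sorting bids: 998 (Orion) > 997 (Stratus) > 994 (Onyx) > 984 (Brio) > 963 (Pike) > 956 (Calder) > …
Every bidder forfeits their bid regardless of winning.
Revenue = 994 + 984 + 963 + 998 + 949 + 997 + 956 = $6,841.

Total revenue: $6,841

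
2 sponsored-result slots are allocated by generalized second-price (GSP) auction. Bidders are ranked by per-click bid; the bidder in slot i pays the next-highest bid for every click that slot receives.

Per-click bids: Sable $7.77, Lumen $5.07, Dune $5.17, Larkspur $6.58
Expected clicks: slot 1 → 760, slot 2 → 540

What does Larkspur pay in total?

Ranked by bid: $7.77 (Sable) > $6.58 (Larkspur) > $5.17 (Dune) > …
Larkspur holds slot 2 → pays next bid $5.17 × 540 clicks = $2791.80.

Larkspur pays $2791.80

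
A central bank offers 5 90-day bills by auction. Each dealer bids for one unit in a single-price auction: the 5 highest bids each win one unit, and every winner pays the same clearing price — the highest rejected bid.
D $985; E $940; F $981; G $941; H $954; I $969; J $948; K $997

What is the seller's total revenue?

Total revenue: $4,740

Ordering the bids: 997 (K), 985 (D), 981 (F), 969 (I), 954 (H), 948 (J), 941 (G), …
Winners (5 units): K, D, F, I, H.
First losing bid is J's $948, which sets the uniform price.
Total revenue = 5 × $948 = $4,740.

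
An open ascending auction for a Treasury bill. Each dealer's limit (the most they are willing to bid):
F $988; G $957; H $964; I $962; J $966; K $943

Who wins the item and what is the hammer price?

F wins at $966

Rule: the price rises until one bidder remains; the winner pays the price at which the last rival dropped out.
Limits ranked: 988 (F) > 966 (J) > 964 (H) > 962 (I) > 957 (G) > 943 (K)
Once the price passes $966, only F is left; the hammer falls at J's limit of $966.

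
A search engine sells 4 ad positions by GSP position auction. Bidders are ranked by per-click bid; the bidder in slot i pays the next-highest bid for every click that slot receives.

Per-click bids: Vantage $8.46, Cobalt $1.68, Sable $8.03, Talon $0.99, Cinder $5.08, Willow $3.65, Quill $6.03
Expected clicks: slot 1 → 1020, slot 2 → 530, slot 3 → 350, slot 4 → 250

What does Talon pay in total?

Talon pays $0.00

Per-click bids in order: $8.46 (Vantage) > $8.03 (Sable) > $6.03 (Quill) > $5.08 (Cinder) > $3.65 (Willow) > …
Talon ranks below slot 4 → no slot, pays nothing.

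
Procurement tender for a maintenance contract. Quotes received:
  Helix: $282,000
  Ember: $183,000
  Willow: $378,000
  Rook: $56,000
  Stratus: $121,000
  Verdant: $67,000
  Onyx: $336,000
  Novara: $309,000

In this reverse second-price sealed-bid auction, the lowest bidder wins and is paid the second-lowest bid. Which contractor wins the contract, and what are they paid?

Bids ranked: 56,000 (Rook) < 67,000 (Verdant) < 121,000 (Stratus) < 183,000 (Ember) < 282,000 (Helix) < 309,000 (Novara) < …
Second-price: Rook is paid Verdant's bid of $67,000.

Rook is paid $67,000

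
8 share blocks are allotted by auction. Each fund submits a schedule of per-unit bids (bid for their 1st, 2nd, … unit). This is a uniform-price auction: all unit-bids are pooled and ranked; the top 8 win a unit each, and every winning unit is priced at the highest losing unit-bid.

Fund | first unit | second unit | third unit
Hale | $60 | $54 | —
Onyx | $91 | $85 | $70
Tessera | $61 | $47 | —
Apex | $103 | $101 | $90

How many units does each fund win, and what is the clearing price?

All unit-bids, highest first — top 8: 103 (Apex-1), 101 (Apex-2), 91 (Onyx-1), 90 (Apex-3), 85 (Onyx-2), 70 (Onyx-3), 61 (Tessera-1), 60 (Hale-1)
The (k+1)-th unit-bid is $54.
Allocation: Apex 3, Hale 1, Onyx 3, Tessera 1.

Apex 3, Hale 1, Onyx 3, Tessera 1; clearing price $54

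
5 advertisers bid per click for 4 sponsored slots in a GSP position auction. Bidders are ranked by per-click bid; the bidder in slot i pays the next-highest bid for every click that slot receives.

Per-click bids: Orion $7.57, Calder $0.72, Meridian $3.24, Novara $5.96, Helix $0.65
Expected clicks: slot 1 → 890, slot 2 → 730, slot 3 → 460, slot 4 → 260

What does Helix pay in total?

Per-click bids in order: $7.57 (Orion) > $5.96 (Novara) > $3.24 (Meridian) > $0.72 (Calder) > $0.65 (Helix)
Helix ranks below slot 4 → no slot, pays nothing.

Helix pays $0.00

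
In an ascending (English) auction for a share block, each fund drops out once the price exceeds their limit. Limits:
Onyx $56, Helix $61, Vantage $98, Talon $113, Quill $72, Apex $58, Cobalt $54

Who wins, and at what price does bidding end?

Open ascending-bid auction: the price rises until one bidder remains; the winner pays the price at which the last rival dropped out.
Sorting limits: 113 (Talon) > 98 (Vantage) > 72 (Quill) > 61 (Helix) > 58 (Apex) > 56 (Onyx) > …
Bidding ends when Vantage exits at $98; Talon takes it.

Talon wins at $98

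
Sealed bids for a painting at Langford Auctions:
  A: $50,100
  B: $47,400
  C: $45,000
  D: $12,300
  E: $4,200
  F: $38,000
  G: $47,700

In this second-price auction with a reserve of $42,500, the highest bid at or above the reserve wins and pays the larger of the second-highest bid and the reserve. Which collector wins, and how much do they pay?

Second-price auction with a reserve of $42,500: the highest bid at or above the reserve wins and pays the larger of the second-highest bid and the reserve.
Sorting bids: 50,100 (A) > 47,700 (G) > 47,400 (B) > 45,000 (C) > 38,000 (F) > 12,300 (D) > …
Highest eligible bid: A at $50,100.
Second-highest bid $47,700 exceeds the reserve $42,500 → payment $47,700.

A pays $47,700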